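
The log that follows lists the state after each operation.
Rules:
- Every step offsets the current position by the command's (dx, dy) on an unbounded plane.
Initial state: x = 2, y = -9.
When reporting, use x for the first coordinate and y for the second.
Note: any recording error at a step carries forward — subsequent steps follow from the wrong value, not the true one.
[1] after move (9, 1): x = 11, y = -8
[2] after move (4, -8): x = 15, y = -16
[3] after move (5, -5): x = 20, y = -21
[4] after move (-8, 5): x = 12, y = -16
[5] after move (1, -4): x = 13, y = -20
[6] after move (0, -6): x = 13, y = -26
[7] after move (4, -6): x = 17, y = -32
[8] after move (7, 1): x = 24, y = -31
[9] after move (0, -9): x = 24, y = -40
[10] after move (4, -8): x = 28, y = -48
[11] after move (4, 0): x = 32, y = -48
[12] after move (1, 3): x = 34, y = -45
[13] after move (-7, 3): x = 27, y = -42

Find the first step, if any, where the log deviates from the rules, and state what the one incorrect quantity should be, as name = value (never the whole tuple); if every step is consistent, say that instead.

step 12, x = 33

1. x = 2 + (9) = 11, y = -9 + (1) = -8 (same as recorded)
2. x = 11 + (4) = 15, y = -8 + (-8) = -16 (same as recorded)
3. x = 15 + (5) = 20, y = -16 + (-5) = -21 (no discrepancy)
4. x = 20 + (-8) = 12, y = -21 + (5) = -16 (checks out)
5. x = 12 + (1) = 13, y = -16 + (-4) = -20 (checks out)
6. x = 13 + (0) = 13, y = -20 + (-6) = -26 (checks out)
7. x = 13 + (4) = 17, y = -26 + (-6) = -32 (agrees with the log)
8. x = 17 + (7) = 24, y = -32 + (1) = -31 (verified)
9. x = 24 + (0) = 24, y = -31 + (-9) = -40 (exactly as logged)
10. x = 24 + (4) = 28, y = -40 + (-8) = -48 (agrees with the log)
11. x = 28 + (4) = 32, y = -48 + (0) = -48 (exactly as logged)
12. x = 32 + (1) = 33, y = -48 + (3) = -45 (the log disagrees here)
First incorrect step: 12; the correct value is x = 33.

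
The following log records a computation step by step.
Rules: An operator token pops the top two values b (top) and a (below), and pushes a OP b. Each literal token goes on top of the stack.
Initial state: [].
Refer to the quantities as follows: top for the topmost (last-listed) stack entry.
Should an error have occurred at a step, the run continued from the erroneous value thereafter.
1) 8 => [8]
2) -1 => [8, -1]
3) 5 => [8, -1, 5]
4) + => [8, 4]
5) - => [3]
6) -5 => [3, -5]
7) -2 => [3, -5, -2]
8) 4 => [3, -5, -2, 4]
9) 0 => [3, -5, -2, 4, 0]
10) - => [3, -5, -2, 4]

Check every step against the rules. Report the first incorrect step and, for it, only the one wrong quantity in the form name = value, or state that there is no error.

step 5, top = 4

Recomputing the run from the initial state:
step 1: [8]
step 2: [8, -1]
step 3: [8, -1, 5]
step 4: [8, 4]
step 5: [4]
step 6: [4, -5]
step 7: [4, -5, -2]
step 8: [4, -5, -2, 4]
step 9: [4, -5, -2, 4, 0]
step 10: [4, -5, -2, 4]
The first disagreement with the log is at step 5, where the value should be top = 4.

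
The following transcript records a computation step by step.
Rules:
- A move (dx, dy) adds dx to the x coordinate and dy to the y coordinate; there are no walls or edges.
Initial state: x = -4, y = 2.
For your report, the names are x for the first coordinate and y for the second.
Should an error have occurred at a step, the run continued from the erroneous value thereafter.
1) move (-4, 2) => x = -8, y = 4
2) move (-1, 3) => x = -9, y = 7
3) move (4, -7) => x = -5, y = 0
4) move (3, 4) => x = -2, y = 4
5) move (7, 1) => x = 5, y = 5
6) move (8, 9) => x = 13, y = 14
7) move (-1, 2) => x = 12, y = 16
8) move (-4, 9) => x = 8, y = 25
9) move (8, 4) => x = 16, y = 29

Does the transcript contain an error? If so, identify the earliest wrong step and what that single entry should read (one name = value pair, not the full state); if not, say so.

step 1: x = -4 + (-4) = -8, y = 2 + (2) = 4 -> agrees with the transcript
step 2: x = -8 + (-1) = -9, y = 4 + (3) = 7 -> in agreement
step 3: x = -9 + (4) = -5, y = 7 + (-7) = 0 -> confirmed correct
step 4: x = -5 + (3) = -2, y = 0 + (4) = 4 -> no discrepancy
step 5: x = -2 + (7) = 5, y = 4 + (1) = 5 -> checks out
step 6: x = 5 + (8) = 13, y = 5 + (9) = 14 -> agrees with the transcript
step 7: x = 13 + (-1) = 12, y = 14 + (2) = 16 -> consistent with the transcript
step 8: x = 12 + (-4) = 8, y = 16 + (9) = 25 -> verified
step 9: x = 8 + (8) = 16, y = 25 + (4) = 29 -> confirmed correct
Each recorded entry agrees with the recomputation.

no error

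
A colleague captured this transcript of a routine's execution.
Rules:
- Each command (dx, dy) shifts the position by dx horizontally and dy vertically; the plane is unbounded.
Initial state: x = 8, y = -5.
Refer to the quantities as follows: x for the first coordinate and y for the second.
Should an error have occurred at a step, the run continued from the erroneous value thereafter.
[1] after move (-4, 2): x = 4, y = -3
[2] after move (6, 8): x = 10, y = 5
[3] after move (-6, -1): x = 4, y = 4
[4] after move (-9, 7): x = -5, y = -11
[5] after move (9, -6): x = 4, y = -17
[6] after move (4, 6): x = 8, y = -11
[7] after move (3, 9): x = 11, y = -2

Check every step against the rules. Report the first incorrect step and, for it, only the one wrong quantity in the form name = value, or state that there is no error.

step 4, y = 11

Step 1: x = 8 + (-4) = 4, y = -5 + (2) = -3 — confirmed correct.
Step 2: x = 4 + (6) = 10, y = -3 + (8) = 5 — verified.
Step 3: x = 10 + (-6) = 4, y = 5 + (-1) = 4 — in agreement.
Step 4: x = 4 + (-9) = -5, y = 4 + (7) = 11 — first mismatch against the transcript.
So the first discrepancy is step 4, where the right value is y = 11.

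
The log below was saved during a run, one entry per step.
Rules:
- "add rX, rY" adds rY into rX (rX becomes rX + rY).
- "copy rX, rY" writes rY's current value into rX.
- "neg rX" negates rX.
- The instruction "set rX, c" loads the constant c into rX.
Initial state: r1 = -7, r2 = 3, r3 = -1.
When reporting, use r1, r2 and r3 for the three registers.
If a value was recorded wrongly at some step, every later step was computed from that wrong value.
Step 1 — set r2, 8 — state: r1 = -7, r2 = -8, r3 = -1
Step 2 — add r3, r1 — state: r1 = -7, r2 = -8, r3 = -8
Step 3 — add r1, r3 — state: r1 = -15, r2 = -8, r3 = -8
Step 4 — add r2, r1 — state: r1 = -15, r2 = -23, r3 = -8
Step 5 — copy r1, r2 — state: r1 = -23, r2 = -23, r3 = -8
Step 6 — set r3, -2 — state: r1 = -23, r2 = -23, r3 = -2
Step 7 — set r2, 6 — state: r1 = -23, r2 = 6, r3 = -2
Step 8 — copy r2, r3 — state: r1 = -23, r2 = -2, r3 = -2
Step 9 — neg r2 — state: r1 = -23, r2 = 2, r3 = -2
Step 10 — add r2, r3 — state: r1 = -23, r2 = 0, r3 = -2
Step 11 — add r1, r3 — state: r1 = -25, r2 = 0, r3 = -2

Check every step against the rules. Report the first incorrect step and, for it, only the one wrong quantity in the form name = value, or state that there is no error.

step 1, r2 = 8

Step 1: r2 = 8 — the entry is off here.
So the first discrepancy is step 1, where the right value is r2 = 8.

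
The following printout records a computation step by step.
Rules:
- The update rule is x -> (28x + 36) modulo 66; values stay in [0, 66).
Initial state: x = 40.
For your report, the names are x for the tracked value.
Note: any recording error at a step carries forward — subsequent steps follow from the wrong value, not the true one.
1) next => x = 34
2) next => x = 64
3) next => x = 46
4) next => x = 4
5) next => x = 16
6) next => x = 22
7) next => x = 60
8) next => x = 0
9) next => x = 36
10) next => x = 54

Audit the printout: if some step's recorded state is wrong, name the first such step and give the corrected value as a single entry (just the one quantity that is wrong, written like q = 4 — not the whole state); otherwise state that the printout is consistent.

step 1: x = (28*40 + 36) mod 66 = 34 -> agrees with the printout
step 2: x = (28*34 + 36) mod 66 = 64 -> agrees with the printout
step 3: x = (28*64 + 36) mod 66 = 46 -> agrees with the printout
step 4: x = (28*46 + 36) mod 66 = 4 -> exactly as logged
step 5: x = (28*4 + 36) mod 66 = 16 -> verified
step 6: x = (28*16 + 36) mod 66 = 22 -> consistent with the printout
step 7: x = (28*22 + 36) mod 66 = 58 -> the entry is off here
Conclusion: step 7 carries the first error; the entry should be x = 58.

step 7, x = 58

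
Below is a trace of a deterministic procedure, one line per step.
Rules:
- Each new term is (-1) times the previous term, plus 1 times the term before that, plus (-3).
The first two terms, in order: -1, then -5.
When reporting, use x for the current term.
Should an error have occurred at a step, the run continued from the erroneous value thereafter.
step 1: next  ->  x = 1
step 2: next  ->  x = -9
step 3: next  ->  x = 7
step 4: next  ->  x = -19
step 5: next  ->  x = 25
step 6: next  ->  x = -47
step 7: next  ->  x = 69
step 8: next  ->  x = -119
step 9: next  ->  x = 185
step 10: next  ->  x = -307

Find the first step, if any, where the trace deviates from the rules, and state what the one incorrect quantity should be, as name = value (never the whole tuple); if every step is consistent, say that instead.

step 5, x = 23

Recomputing the run from the initial state:
step 1: x = 1
step 2: x = -9
step 3: x = 7
step 4: x = -19
step 5: x = 23
step 6: x = -45
step 7: x = 65
step 8: x = -113
step 9: x = 175
step 10: x = -291
The first disagreement with the trace is at step 5, where the value should be x = 23.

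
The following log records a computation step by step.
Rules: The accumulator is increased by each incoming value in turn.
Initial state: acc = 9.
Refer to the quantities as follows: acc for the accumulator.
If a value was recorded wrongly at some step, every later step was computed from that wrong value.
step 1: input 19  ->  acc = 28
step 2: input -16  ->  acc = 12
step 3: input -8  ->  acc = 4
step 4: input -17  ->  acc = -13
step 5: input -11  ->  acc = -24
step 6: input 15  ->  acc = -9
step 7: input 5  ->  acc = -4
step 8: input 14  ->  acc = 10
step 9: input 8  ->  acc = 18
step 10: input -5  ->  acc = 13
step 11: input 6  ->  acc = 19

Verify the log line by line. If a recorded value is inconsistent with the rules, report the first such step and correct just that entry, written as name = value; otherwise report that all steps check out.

no error

step 1: acc = 9 + 19 = 28 -> confirmed correct
step 2: acc = 28 + -16 = 12 -> verified
step 3: acc = 12 + -8 = 4 -> matches
step 4: acc = 4 + -17 = -13 -> verified
step 5: acc = -13 + -11 = -24 -> consistent with the log
step 6: acc = -24 + 15 = -9 -> exactly as logged
step 7: acc = -9 + 5 = -4 -> consistent with the log
step 8: acc = -4 + 14 = 10 -> in agreement
step 9: acc = 10 + 8 = 18 -> no discrepancy
step 10: acc = 18 + -5 = 13 -> in agreement
step 11: acc = 13 + 6 = 19 -> verified
No step deviates from the rules.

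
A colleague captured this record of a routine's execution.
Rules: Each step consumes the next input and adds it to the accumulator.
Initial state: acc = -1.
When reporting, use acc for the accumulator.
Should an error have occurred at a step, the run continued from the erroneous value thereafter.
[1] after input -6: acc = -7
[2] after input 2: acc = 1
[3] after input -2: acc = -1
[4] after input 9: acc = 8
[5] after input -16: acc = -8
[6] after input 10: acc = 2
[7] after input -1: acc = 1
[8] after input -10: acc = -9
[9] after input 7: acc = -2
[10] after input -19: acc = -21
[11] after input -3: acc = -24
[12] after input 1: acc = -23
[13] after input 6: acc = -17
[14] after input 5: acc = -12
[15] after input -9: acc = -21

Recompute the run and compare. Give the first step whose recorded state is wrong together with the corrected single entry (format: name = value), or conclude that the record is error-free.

step 2, acc = -5

Step 1: acc = -1 + -6 = -7 — matches.
Step 2: acc = -7 + 2 = -5 — the record has a different value.
That makes step 2 the first incorrect line — acc = -5 is what it should show.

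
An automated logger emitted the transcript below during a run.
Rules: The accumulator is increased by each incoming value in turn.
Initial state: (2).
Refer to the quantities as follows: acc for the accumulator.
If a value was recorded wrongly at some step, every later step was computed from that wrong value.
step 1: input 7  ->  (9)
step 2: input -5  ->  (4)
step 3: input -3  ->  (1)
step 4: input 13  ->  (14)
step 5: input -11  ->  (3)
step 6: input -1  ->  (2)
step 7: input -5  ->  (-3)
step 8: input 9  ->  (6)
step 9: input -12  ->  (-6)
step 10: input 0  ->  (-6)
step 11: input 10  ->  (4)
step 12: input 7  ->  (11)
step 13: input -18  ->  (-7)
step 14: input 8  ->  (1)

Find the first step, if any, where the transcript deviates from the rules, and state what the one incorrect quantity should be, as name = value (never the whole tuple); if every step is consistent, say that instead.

no error

Recomputing the run from the initial state:
step 1: acc = 9
step 2: acc = 4
step 3: acc = 1
step 4: acc = 14
step 5: acc = 3
step 6: acc = 2
step 7: acc = -3
step 8: acc = 6
step 9: acc = -6
step 10: acc = -6
step 11: acc = 4
step 12: acc = 11
step 13: acc = -7
step 14: acc = 1
This matches the transcript at every step.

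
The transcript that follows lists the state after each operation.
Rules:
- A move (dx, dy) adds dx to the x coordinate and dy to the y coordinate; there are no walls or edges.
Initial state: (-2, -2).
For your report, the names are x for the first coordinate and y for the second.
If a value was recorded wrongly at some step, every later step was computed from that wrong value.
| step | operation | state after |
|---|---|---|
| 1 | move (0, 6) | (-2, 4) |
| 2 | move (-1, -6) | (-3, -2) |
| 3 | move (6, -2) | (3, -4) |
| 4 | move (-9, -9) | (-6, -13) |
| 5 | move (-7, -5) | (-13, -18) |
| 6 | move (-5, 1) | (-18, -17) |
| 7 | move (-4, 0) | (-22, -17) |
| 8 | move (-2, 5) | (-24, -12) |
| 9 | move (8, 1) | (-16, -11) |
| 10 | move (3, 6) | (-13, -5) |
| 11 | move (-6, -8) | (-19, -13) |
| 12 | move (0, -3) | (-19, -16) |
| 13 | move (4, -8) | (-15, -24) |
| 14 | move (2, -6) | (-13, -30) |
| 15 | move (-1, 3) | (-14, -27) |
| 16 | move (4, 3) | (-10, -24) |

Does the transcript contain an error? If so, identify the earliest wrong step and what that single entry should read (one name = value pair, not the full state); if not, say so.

no error

Step 1: x = -2 + (0) = -2, y = -2 + (6) = 4 — consistent with the transcript.
Step 2: x = -2 + (-1) = -3, y = 4 + (-6) = -2 — checks out.
Step 3: x = -3 + (6) = 3, y = -2 + (-2) = -4 — consistent with the transcript.
Step 4: x = 3 + (-9) = -6, y = -4 + (-9) = -13 — consistent with the transcript.
Step 5: x = -6 + (-7) = -13, y = -13 + (-5) = -18 — matches.
Step 6: x = -13 + (-5) = -18, y = -18 + (1) = -17 — in agreement.
Step 7: x = -18 + (-4) = -22, y = -17 + (0) = -17 — confirmed correct.
Step 8: x = -22 + (-2) = -24, y = -17 + (5) = -12 — exactly as logged.
Step 9: x = -24 + (8) = -16, y = -12 + (1) = -11 — in agreement.
Step 10: x = -16 + (3) = -13, y = -11 + (6) = -5 — in agreement.
Step 11: x = -13 + (-6) = -19, y = -5 + (-8) = -13 — same as recorded.
Step 12: x = -19 + (0) = -19, y = -13 + (-3) = -16 — exactly as logged.
Step 13: x = -19 + (4) = -15, y = -16 + (-8) = -24 — no discrepancy.
Step 14: x = -15 + (2) = -13, y = -24 + (-6) = -30 — no discrepancy.
Step 15: x = -13 + (-1) = -14, y = -30 + (3) = -27 — agrees with the transcript.
Step 16: x = -14 + (4) = -10, y = -27 + (3) = -24 — checks out.
Every step is consistent.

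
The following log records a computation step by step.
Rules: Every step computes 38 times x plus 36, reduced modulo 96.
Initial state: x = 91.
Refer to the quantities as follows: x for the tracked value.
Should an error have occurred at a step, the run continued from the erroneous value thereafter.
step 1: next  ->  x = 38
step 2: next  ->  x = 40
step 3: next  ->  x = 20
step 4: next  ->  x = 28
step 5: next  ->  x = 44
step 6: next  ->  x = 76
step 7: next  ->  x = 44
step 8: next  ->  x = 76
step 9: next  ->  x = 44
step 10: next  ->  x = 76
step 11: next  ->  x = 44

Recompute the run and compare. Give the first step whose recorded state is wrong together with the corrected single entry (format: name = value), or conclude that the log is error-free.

no error

Step 1: x = (38*91 + 36) mod 96 = 38 — consistent with the log.
Step 2: x = (38*38 + 36) mod 96 = 40 — verified.
Step 3: x = (38*40 + 36) mod 96 = 20 — verified.
Step 4: x = (38*20 + 36) mod 96 = 28 — confirmed correct.
Step 5: x = (38*28 + 36) mod 96 = 44 — no discrepancy.
Step 6: x = (38*44 + 36) mod 96 = 76 — confirmed correct.
Step 7: x = (38*76 + 36) mod 96 = 44 — in agreement.
Step 8: x = (38*44 + 36) mod 96 = 76 — agrees with the log.
Step 9: x = (38*76 + 36) mod 96 = 44 — consistent with the log.
Step 10: x = (38*44 + 36) mod 96 = 76 — no discrepancy.
Step 11: x = (38*76 + 36) mod 96 = 44 — matches.
No step deviates from the rules.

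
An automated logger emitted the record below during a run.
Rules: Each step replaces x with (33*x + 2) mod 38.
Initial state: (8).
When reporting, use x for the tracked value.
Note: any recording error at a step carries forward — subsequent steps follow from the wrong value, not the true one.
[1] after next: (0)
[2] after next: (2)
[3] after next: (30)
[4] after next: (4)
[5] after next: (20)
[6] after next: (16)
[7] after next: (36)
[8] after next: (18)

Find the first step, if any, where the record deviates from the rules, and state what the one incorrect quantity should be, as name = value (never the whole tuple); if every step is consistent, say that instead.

step 1: x = (33*8 + 2) mod 38 = 0 -> no discrepancy
step 2: x = (33*0 + 2) mod 38 = 2 -> same as recorded
step 3: x = (33*2 + 2) mod 38 = 30 -> in agreement
step 4: x = (33*30 + 2) mod 38 = 4 -> checks out
step 5: x = (33*4 + 2) mod 38 = 20 -> matches
step 6: x = (33*20 + 2) mod 38 = 16 -> same as recorded
step 7: x = (33*16 + 2) mod 38 = 36 -> same as recorded
step 8: x = (33*36 + 2) mod 38 = 12 -> the entry is off here
So the first discrepancy is step 8, where the right value is x = 12.

step 8, x = 12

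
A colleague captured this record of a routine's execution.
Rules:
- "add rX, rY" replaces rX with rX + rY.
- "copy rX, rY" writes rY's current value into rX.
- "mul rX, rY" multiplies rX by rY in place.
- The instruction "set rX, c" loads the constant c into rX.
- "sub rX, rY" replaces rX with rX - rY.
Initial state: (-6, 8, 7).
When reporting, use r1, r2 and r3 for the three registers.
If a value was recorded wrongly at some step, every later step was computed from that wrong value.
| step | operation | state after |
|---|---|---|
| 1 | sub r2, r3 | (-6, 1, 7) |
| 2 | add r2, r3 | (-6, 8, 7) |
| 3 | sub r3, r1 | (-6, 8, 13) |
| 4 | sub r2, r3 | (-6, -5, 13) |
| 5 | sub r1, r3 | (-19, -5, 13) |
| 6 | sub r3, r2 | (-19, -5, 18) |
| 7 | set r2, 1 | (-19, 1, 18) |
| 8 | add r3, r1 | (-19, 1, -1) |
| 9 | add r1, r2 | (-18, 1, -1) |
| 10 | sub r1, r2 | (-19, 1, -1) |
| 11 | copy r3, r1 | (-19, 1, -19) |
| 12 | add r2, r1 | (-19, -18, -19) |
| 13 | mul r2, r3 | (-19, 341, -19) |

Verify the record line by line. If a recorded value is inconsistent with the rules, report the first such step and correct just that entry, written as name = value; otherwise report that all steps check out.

Recomputing the run from the initial state:
step 1: r1 = -6, r2 = 1, r3 = 7
step 2: r1 = -6, r2 = 8, r3 = 7
step 3: r1 = -6, r2 = 8, r3 = 13
step 4: r1 = -6, r2 = -5, r3 = 13
step 5: r1 = -19, r2 = -5, r3 = 13
step 6: r1 = -19, r2 = -5, r3 = 18
step 7: r1 = -19, r2 = 1, r3 = 18
step 8: r1 = -19, r2 = 1, r3 = -1
step 9: r1 = -18, r2 = 1, r3 = -1
step 10: r1 = -19, r2 = 1, r3 = -1
step 11: r1 = -19, r2 = 1, r3 = -19
step 12: r1 = -19, r2 = -18, r3 = -19
step 13: r1 = -19, r2 = 342, r3 = -19
The first disagreement with the record is at step 13, where the value should be r2 = 342.

step 13, r2 = 342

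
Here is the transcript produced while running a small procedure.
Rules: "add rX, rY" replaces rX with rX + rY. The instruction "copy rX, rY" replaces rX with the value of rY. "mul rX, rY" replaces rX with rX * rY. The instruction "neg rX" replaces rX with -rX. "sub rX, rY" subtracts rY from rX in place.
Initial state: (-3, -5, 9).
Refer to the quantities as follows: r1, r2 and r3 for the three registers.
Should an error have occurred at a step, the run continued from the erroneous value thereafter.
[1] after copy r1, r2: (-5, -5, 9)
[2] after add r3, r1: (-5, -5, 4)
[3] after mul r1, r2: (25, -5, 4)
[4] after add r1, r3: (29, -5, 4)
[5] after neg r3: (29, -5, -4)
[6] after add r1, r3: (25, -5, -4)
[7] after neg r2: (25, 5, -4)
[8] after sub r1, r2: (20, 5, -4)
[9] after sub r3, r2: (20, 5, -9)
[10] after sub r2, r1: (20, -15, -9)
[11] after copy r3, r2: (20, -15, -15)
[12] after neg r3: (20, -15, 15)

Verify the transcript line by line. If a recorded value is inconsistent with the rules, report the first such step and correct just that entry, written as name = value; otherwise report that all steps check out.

Recomputing the run from the initial state:
step 1: r1 = -5, r2 = -5, r3 = 9
step 2: r1 = -5, r2 = -5, r3 = 4
step 3: r1 = 25, r2 = -5, r3 = 4
step 4: r1 = 29, r2 = -5, r3 = 4
step 5: r1 = 29, r2 = -5, r3 = -4
step 6: r1 = 25, r2 = -5, r3 = -4
step 7: r1 = 25, r2 = 5, r3 = -4
step 8: r1 = 20, r2 = 5, r3 = -4
step 9: r1 = 20, r2 = 5, r3 = -9
step 10: r1 = 20, r2 = -15, r3 = -9
step 11: r1 = 20, r2 = -15, r3 = -15
step 12: r1 = 20, r2 = -15, r3 = 15
This matches the transcript at every step.

no error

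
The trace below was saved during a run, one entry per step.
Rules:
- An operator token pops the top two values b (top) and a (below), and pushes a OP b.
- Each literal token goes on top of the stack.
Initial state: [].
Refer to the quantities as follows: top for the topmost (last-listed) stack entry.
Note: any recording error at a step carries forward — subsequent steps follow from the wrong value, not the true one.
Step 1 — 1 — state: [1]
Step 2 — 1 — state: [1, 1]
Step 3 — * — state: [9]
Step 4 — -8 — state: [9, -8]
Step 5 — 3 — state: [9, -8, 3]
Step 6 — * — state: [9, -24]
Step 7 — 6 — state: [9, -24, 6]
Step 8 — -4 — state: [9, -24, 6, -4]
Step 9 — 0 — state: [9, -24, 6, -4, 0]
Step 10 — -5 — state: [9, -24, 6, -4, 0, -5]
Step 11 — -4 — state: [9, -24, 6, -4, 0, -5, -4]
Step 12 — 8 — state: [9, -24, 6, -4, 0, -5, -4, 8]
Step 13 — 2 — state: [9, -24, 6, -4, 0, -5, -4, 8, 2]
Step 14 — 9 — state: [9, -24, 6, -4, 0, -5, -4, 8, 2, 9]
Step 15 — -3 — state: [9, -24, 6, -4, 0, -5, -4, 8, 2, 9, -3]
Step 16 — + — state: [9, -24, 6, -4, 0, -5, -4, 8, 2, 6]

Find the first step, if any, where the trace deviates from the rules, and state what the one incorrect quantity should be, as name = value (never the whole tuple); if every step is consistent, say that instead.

Recomputing the run from the initial state:
step 1: [1]
step 2: [1, 1]
step 3: [1]
step 4: [1, -8]
step 5: [1, -8, 3]
step 6: [1, -24]
step 7: [1, -24, 6]
step 8: [1, -24, 6, -4]
step 9: [1, -24, 6, -4, 0]
step 10: [1, -24, 6, -4, 0, -5]
step 11: [1, -24, 6, -4, 0, -5, -4]
step 12: [1, -24, 6, -4, 0, -5, -4, 8]
step 13: [1, -24, 6, -4, 0, -5, -4, 8, 2]
step 14: [1, -24, 6, -4, 0, -5, -4, 8, 2, 9]
step 15: [1, -24, 6, -4, 0, -5, -4, 8, 2, 9, -3]
step 16: [1, -24, 6, -4, 0, -5, -4, 8, 2, 6]
The first disagreement with the trace is at step 3, where the value should be top = 1.

step 3, top = 1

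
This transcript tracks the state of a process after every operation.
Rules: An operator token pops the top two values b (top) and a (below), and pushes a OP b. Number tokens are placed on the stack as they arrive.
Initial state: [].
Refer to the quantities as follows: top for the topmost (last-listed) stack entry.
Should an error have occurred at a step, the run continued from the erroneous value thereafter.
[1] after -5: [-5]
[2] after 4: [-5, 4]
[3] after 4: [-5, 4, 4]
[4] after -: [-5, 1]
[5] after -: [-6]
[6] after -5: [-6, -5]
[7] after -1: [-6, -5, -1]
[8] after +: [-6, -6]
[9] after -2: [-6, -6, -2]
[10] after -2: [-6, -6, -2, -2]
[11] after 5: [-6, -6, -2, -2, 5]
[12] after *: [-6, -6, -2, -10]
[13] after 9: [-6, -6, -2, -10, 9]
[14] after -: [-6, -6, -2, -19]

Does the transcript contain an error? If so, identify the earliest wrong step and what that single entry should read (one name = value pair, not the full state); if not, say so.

step 4, top = 0

1. push -5: top = -5 (confirmed correct)
2. push 4: top = 4 (checks out)
3. push 4: top = 4 (confirmed correct)
4. 4 - 4 = 0 (the entry is off here)
The earliest wrong entry is at step 4: it should read top = 0.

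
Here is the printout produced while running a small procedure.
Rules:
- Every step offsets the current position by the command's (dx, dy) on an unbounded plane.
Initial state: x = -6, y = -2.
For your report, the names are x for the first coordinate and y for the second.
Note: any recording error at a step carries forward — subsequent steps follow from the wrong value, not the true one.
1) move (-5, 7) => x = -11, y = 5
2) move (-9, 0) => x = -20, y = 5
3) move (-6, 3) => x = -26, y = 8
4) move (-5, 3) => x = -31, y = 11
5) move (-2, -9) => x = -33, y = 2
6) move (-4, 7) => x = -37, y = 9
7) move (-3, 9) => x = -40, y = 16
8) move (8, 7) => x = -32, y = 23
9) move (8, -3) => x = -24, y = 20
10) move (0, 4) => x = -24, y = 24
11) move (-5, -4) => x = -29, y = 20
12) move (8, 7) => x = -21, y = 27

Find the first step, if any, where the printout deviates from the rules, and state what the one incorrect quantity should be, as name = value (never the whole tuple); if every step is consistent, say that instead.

step 7, y = 18

Recomputing the run from the initial state:
step 1: x = -11, y = 5
step 2: x = -20, y = 5
step 3: x = -26, y = 8
step 4: x = -31, y = 11
step 5: x = -33, y = 2
step 6: x = -37, y = 9
step 7: x = -40, y = 18
step 8: x = -32, y = 25
step 9: x = -24, y = 22
step 10: x = -24, y = 26
step 11: x = -29, y = 22
step 12: x = -21, y = 29
The first disagreement with the printout is at step 7, where the value should be y = 18.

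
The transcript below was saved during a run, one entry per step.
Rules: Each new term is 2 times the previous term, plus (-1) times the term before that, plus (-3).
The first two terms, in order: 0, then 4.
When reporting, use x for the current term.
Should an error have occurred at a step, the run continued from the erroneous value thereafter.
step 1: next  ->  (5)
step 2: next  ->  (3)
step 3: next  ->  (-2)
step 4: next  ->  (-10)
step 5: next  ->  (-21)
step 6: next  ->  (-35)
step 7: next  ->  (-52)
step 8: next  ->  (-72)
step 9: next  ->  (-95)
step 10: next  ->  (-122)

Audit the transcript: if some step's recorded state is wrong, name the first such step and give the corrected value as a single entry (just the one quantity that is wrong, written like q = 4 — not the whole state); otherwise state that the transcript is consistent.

Recomputing the run from the initial state:
step 1: x = 5
step 2: x = 3
step 3: x = -2
step 4: x = -10
step 5: x = -21
step 6: x = -35
step 7: x = -52
step 8: x = -72
step 9: x = -95
step 10: x = -121
The first disagreement with the transcript is at step 10, where the value should be x = -121.

step 10, x = -121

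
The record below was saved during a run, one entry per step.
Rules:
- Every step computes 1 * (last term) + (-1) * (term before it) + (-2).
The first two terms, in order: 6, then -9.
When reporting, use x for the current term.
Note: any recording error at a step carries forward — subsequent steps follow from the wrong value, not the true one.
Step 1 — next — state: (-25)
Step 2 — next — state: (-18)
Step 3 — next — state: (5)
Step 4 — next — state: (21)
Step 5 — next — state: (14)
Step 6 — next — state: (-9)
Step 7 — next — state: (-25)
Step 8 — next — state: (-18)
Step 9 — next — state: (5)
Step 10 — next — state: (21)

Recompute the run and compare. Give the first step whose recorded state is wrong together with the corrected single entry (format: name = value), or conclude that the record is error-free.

step 1, x = -17

step 1: x = 1*(-9) + (-1)*(6) + (-2) = -17 -> not what was recorded
So the first discrepancy is step 1, where the right value is x = -17.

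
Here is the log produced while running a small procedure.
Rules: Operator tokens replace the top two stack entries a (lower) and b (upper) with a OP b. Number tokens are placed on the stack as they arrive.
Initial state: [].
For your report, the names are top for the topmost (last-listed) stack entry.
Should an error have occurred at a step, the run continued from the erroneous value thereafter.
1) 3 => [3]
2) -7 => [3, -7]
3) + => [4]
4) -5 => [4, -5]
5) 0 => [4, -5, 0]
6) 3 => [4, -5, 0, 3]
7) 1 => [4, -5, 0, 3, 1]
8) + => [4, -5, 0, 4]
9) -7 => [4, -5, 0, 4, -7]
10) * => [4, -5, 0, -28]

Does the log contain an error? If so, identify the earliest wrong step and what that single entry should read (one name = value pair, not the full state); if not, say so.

Recomputing the run from the initial state:
step 1: [3]
step 2: [3, -7]
step 3: [-4]
step 4: [-4, -5]
step 5: [-4, -5, 0]
step 6: [-4, -5, 0, 3]
step 7: [-4, -5, 0, 3, 1]
step 8: [-4, -5, 0, 4]
step 9: [-4, -5, 0, 4, -7]
step 10: [-4, -5, 0, -28]
The first disagreement with the log is at step 3, where the value should be top = -4.

step 3, top = -4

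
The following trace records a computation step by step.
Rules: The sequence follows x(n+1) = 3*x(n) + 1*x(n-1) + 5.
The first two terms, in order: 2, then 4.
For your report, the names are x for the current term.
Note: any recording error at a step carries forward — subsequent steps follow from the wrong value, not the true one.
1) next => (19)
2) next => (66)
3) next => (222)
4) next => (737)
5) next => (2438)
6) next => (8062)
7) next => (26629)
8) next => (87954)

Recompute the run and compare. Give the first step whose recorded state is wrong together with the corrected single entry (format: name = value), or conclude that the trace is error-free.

Recomputing the run from the initial state:
step 1: x = 19
step 2: x = 66
step 3: x = 222
step 4: x = 737
step 5: x = 2438
step 6: x = 8056
step 7: x = 26611
step 8: x = 87894
The first disagreement with the trace is at step 6, where the value should be x = 8056.

step 6, x = 8056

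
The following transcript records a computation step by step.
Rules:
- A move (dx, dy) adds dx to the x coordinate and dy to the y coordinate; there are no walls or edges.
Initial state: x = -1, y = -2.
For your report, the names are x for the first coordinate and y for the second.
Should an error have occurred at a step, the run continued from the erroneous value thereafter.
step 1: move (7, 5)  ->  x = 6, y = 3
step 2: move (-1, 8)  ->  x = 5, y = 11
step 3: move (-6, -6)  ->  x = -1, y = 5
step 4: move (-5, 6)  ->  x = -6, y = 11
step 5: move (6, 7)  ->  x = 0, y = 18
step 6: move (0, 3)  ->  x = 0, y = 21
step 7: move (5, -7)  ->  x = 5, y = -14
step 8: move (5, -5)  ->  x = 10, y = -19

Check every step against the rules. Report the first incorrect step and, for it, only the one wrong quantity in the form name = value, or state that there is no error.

Step 1: x = -1 + (7) = 6, y = -2 + (5) = 3 — no discrepancy.
Step 2: x = 6 + (-1) = 5, y = 3 + (8) = 11 — no discrepancy.
Step 3: x = 5 + (-6) = -1, y = 11 + (-6) = 5 — agrees with the transcript.
Step 4: x = -1 + (-5) = -6, y = 5 + (6) = 11 — consistent with the transcript.
Step 5: x = -6 + (6) = 0, y = 11 + (7) = 18 — consistent with the transcript.
Step 6: x = 0 + (0) = 0, y = 18 + (3) = 21 — agrees with the transcript.
Step 7: x = 0 + (5) = 5, y = 21 + (-7) = 14 — the entry is off here.
First incorrect step: 7; the correct value is y = 14.

step 7, y = 14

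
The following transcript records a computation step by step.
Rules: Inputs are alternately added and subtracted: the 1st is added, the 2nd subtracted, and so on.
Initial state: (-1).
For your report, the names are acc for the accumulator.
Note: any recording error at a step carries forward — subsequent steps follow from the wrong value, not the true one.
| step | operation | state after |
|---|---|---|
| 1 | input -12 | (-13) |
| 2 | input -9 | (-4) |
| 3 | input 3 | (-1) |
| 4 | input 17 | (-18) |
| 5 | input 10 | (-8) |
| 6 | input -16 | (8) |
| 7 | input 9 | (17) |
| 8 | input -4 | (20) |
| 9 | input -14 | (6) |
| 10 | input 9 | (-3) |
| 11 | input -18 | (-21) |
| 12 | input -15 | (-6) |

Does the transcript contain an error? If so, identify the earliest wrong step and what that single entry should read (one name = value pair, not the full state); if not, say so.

Recomputing the run from the initial state:
step 1: acc = -13
step 2: acc = -4
step 3: acc = -1
step 4: acc = -18
step 5: acc = -8
step 6: acc = 8
step 7: acc = 17
step 8: acc = 21
step 9: acc = 7
step 10: acc = -2
step 11: acc = -20
step 12: acc = -5
The first disagreement with the transcript is at step 8, where the value should be acc = 21.

step 8, acc = 21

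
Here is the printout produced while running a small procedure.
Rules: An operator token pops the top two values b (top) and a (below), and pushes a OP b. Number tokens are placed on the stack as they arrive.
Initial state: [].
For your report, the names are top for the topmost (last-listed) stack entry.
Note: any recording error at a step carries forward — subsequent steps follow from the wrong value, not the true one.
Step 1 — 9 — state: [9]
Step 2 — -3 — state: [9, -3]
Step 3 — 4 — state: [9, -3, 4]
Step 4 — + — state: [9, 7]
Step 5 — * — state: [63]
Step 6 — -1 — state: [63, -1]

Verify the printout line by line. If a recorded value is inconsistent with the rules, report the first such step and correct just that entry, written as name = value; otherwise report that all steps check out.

step 4, top = 1

1. push 9: top = 9 (agrees with the printout)
2. push -3: top = -3 (confirmed correct)
3. push 4: top = 4 (checks out)
4. -3 + 4 = 1 (the recorded entry deviates here)
First deviation found at step 4; the corrected entry is top = 1.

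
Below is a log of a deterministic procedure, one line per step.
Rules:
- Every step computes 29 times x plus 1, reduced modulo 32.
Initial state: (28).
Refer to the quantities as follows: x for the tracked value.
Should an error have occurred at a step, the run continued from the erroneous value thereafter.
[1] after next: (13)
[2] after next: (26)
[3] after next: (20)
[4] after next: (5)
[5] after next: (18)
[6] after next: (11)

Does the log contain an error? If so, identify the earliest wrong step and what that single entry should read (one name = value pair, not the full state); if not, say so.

Step 1: x = (29*28 + 1) mod 32 = 13 — in agreement.
Step 2: x = (29*13 + 1) mod 32 = 26 — no discrepancy.
Step 3: x = (29*26 + 1) mod 32 = 19 — the entry is off here.
Step 3 is the first one off; corrected, x = 19.

step 3, x = 19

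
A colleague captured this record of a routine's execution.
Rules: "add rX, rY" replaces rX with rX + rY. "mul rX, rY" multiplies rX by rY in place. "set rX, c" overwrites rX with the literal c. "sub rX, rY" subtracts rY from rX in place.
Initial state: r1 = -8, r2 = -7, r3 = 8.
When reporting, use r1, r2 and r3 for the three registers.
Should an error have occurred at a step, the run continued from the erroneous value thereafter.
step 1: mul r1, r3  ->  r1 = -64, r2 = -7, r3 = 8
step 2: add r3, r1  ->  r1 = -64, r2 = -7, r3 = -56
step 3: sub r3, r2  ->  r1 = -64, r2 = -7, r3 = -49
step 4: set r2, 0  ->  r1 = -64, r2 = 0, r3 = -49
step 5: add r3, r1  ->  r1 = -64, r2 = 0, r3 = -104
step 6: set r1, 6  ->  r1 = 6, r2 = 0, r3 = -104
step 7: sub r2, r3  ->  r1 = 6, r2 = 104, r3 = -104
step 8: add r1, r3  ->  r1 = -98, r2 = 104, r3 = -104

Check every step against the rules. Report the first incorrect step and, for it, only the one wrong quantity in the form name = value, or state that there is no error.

Recomputing the run from the initial state:
step 1: r1 = -64, r2 = -7, r3 = 8
step 2: r1 = -64, r2 = -7, r3 = -56
step 3: r1 = -64, r2 = -7, r3 = -49
step 4: r1 = -64, r2 = 0, r3 = -49
step 5: r1 = -64, r2 = 0, r3 = -113
step 6: r1 = 6, r2 = 0, r3 = -113
step 7: r1 = 6, r2 = 113, r3 = -113
step 8: r1 = -107, r2 = 113, r3 = -113
The first disagreement with the record is at step 5, where the value should be r3 = -113.

step 5, r3 = -113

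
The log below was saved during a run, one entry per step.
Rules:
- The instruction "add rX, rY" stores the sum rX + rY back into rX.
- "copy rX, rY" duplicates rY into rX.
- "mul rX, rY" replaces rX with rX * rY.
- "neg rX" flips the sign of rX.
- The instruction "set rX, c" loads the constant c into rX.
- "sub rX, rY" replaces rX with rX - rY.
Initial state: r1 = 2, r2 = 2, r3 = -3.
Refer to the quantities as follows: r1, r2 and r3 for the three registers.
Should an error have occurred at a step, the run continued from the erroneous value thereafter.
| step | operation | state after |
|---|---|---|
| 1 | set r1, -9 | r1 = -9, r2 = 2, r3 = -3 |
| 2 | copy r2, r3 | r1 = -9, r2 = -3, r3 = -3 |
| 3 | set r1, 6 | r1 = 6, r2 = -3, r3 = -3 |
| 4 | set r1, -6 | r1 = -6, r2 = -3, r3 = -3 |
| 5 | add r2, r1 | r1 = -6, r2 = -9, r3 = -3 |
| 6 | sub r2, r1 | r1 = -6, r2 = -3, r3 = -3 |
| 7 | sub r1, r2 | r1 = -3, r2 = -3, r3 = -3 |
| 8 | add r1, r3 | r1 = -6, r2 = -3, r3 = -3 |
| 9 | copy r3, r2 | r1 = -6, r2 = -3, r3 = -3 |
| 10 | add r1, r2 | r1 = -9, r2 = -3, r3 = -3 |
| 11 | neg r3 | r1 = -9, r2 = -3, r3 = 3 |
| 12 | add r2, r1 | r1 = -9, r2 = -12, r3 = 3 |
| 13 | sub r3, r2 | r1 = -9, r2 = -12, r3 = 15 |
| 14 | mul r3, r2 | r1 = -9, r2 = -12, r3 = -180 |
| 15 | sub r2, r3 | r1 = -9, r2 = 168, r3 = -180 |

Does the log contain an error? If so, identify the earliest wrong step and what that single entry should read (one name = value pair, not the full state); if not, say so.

no error

Recomputing the run from the initial state:
step 1: r1 = -9, r2 = 2, r3 = -3
step 2: r1 = -9, r2 = -3, r3 = -3
step 3: r1 = 6, r2 = -3, r3 = -3
step 4: r1 = -6, r2 = -3, r3 = -3
step 5: r1 = -6, r2 = -9, r3 = -3
step 6: r1 = -6, r2 = -3, r3 = -3
step 7: r1 = -3, r2 = -3, r3 = -3
step 8: r1 = -6, r2 = -3, r3 = -3
step 9: r1 = -6, r2 = -3, r3 = -3
step 10: r1 = -9, r2 = -3, r3 = -3
step 11: r1 = -9, r2 = -3, r3 = 3
step 12: r1 = -9, r2 = -12, r3 = 3
step 13: r1 = -9, r2 = -12, r3 = 15
step 14: r1 = -9, r2 = -12, r3 = -180
step 15: r1 = -9, r2 = 168, r3 = -180
This matches the log at every step.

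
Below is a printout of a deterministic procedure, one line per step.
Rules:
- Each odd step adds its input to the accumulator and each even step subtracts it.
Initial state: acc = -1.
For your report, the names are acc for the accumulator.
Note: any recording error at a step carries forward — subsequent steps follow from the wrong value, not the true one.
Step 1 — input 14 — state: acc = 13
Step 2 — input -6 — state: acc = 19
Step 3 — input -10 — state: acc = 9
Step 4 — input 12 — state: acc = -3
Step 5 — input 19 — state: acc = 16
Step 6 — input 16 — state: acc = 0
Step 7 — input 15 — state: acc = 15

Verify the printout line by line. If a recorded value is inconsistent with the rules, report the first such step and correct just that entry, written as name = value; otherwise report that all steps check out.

Recomputing the run from the initial state:
step 1: acc = 13
step 2: acc = 19
step 3: acc = 9
step 4: acc = -3
step 5: acc = 16
step 6: acc = 0
step 7: acc = 15
This matches the printout at every step.

no error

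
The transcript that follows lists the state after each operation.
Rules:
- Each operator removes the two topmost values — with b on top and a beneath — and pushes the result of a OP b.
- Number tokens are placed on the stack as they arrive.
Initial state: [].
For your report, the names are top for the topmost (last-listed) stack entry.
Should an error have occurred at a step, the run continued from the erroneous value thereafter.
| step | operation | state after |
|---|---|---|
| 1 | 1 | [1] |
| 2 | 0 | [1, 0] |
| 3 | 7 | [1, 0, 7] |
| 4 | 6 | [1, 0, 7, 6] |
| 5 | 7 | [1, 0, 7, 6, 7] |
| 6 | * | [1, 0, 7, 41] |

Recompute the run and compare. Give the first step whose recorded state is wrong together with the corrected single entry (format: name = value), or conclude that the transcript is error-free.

Recomputing the run from the initial state:
step 1: [1]
step 2: [1, 0]
step 3: [1, 0, 7]
step 4: [1, 0, 7, 6]
step 5: [1, 0, 7, 6, 7]
step 6: [1, 0, 7, 42]
The first disagreement with the transcript is at step 6, where the value should be top = 42.

step 6, top = 42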